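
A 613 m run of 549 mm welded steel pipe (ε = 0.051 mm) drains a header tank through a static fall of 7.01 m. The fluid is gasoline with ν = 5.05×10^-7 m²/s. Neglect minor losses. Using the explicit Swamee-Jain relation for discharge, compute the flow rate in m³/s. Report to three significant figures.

Q ≈ 0.748 m³/s

Swamee-Jain (Type II): Q = -0.965·√(gD⁵h_f/L)·ln[ε/(3.7D) + √(3.17ν²L/(gD³h_f))]
√(gD⁵h_f/L) = √(9.81·0.549⁵·7.01/613) = 0.07480
ε/(3.7D) = 2.51×10^-5; √(3.17ν²L/(gD³h_f)) = 6.60×10^-6
Q = -0.965·0.07480·ln(3.171×10^-5) = 0.7477 m³/s
Check: V = 3.16 m/s, Re = 3.43×10^6, f = 0.01242, h_f = 7.05 m ≈ 7.01 m ✓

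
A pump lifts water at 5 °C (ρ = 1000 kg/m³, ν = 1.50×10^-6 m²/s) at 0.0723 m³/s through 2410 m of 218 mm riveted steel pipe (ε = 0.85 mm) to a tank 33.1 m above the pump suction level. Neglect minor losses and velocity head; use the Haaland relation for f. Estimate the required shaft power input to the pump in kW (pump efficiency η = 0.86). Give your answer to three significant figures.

V = 4Q/(πD²) = 1.937 m/s; Re = 2.82×10^5; ε/D = 0.00390; f = 0.02862
h_f = f(L/D)V²/2g = 60.51 m
Total head H = z + h_f = 33.1 + 60.51 = 93.61 m
P_hyd = ρgQH = 1000·9.81·0.0723·93.61 = 66.40 kW
P_shaft = P_hyd/η = 66.40/0.86 = 77.20 kW

P_shaft ≈ 77.2 kW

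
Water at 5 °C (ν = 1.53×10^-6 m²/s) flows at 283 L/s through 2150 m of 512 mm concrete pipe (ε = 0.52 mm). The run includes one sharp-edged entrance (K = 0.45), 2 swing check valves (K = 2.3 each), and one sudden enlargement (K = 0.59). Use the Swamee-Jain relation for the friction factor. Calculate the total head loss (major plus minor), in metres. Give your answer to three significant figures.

V = 4Q/(πD²) = 1.375 m/s; V²/2g = 0.09630 m
Re = 4.60×10^5, ε/D = 0.00102 → f = 0.02048 (Swamee-Jain)
Major: h_f = f(L/D)·V²/2g = 0.02048·4199·0.09630 = 8.280 m
Minor: ΣK = 5.64; h_m = ΣK·V²/2g = 0.5431 m
Total H_L = 8.280 + 0.5431 = 8.823 m

H_L ≈ 8.82 m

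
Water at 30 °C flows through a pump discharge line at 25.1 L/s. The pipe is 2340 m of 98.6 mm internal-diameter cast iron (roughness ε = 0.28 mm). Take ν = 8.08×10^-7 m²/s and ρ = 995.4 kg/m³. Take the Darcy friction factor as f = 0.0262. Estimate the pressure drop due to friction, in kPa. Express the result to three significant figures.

V = 4Q/(πD²) = 4·0.0251/(π·0.0986²) = 3.287 m/s
h_f = f(L/D)V²/(2g) = 0.02620·(2340/0.0986)·3.287²/(2·9.81) = 342.5 m
Δp = ρg·h_f = 995.4·9.81·342.5 = 3344 kPa

Δp ≈ 3340 kPa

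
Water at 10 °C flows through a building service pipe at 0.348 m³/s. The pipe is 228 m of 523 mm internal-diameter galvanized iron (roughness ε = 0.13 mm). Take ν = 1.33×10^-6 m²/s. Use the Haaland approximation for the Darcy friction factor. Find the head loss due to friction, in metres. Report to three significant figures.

h_f ≈ 0.902 m

V = 4Q/(πD²) = 4·0.348/(π·0.523²) = 1.620 m/s
Re = VD/ν = 1.620·0.523/1.33×10^-6 = 6.37×10^5 → turbulent
ε/D = 0.13/523 = 2.49×10^-4
Haaland: f = 0.01547
h_f = f(L/D)V²/(2g) = 0.01547·(228/0.523)·1.620²/(2·9.81) = 0.9021 m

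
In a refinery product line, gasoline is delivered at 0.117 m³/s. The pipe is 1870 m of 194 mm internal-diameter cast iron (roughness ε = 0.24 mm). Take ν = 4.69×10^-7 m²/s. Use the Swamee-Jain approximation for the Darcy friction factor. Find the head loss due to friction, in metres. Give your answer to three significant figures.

V = 4Q/(πD²) = 4·0.117/(π·0.194²) = 3.958 m/s
Re = VD/ν = 3.958·0.194/4.69×10^-7 = 1.64×10^6 → turbulent
ε/D = 0.24/194 = 0.00124
Swamee-Jain: f = 0.02092
h_f = f(L/D)V²/(2g) = 0.02092·(1870/0.194)·3.958²/(2·9.81) = 161.0 m

h_f ≈ 161 m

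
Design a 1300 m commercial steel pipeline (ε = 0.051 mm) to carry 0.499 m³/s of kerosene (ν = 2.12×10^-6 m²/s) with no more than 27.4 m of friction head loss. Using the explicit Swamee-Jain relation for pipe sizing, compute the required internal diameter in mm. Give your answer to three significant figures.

Swamee-Jain (Type III): D = 0.66·[ε^1.25·(LQ²/(gh_f))^4.75 + ν·Q^9.4·(L/(gh_f))^5.2]^0.04
LQ²/(gh_f) = 1.204; L/(gh_f) = 4.836
Term 1 = ε^1.25·(…)^4.75 = 1.04×10^-5; Term 2 = ν·Q^9.4·(…)^5.2 = 1.12×10^-5
D = 0.66·(1.04×10^-5 + 1.12×10^-5)^0.04 = 0.4295 m = 429 mm
Check: V = 3.44 m/s, Re = 6.98×10^5, f = 0.01420, h_f = 26.0 m ≈ 27.4 m ✓

D ≈ 429 mm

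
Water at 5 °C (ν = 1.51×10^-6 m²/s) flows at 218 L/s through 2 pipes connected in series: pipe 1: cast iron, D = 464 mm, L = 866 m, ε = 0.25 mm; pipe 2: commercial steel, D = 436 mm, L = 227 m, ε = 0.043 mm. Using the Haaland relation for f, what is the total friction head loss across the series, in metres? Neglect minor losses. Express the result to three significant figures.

H ≈ 3.67 m

Pipe 1: V = 1.289 m/s, Re = 3.96×10^5, ε/D = 5.39×10^-4, f = 0.01801, h_1 = f(L/D)V²/2g = 2.848 m
Pipe 2: V = 1.460 m/s, Re = 4.22×10^5, ε/D = 9.86×10^-5, f = 0.01454, h_2 = f(L/D)V²/2g = 0.8228 m
Series → Q common, losses add: H = Σh = 3.671 m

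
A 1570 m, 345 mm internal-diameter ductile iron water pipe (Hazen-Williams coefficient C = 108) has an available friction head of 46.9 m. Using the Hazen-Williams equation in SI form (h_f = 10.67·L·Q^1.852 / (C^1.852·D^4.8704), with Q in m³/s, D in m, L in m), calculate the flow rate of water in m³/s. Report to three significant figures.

Rearranging: Q = [h_f·C^1.852·D^4.8704 / (10.67·L)]^(1/1.852)
Q = [46.9·108^1.852·0.345^4.8704 / (10.67·1570)]^0.540 = 0.2751 m³/s

Q ≈ 0.275 m³/s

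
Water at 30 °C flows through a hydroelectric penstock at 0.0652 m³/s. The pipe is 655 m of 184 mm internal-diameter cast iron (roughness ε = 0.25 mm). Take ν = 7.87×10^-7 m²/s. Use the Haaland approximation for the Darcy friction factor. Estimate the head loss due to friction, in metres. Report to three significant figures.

V = 4Q/(πD²) = 4·0.0652/(π·0.184²) = 2.452 m/s
Re = VD/ν = 2.452·0.184/7.87×10^-7 = 5.73×10^5 → turbulent
ε/D = 0.25/184 = 0.00136
Haaland: f = 0.02160
h_f = f(L/D)V²/(2g) = 0.02160·(655/0.184)·2.452²/(2·9.81) = 23.56 m

h_f ≈ 23.6 m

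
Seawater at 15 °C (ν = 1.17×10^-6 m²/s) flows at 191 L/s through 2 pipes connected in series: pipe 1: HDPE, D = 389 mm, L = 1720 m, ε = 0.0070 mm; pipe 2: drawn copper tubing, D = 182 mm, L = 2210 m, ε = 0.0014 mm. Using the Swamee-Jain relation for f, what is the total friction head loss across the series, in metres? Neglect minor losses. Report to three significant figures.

Pipe 1: V = 1.607 m/s, Re = 5.34×10^5, ε/D = 1.80×10^-5, f = 0.01323, h_1 = f(L/D)V²/2g = 7.703 m
Pipe 2: V = 7.342 m/s, Re = 1.14×10^6, ε/D = 7.69×10^-6, f = 0.01156, h_2 = f(L/D)V²/2g = 385.6 m
Series → Q common, losses add: H = Σh = 393.3 m

H ≈ 393 m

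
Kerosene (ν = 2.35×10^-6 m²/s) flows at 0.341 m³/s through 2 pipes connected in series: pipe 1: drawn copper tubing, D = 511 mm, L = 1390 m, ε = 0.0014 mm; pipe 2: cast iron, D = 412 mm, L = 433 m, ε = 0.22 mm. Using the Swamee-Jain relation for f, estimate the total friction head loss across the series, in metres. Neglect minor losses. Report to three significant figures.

Pipe 1: V = 1.663 m/s, Re = 3.62×10^5, ε/D = 2.74×10^-6, f = 0.01392, h_1 = f(L/D)V²/2g = 5.336 m
Pipe 2: V = 2.558 m/s, Re = 4.48×10^5, ε/D = 5.34×10^-4, f = 0.01808, h_2 = f(L/D)V²/2g = 6.337 m
Series → Q common, losses add: H = Σh = 11.67 m

H ≈ 11.7 m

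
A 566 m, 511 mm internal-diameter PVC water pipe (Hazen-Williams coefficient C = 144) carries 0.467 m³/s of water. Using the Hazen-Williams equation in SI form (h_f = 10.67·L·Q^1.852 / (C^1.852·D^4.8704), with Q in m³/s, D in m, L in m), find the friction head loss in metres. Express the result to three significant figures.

h_f = 10.67·566·0.467^1.852 / (144^1.852·0.511^4.8704) = 3.903 m

h_f ≈ 3.90 m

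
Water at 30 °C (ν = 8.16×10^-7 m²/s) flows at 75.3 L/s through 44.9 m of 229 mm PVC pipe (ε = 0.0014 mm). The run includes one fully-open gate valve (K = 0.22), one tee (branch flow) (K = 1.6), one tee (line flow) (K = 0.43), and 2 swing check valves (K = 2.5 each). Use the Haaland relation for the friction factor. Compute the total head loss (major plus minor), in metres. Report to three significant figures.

H_L ≈ 1.67 m

V = 4Q/(πD²) = 1.828 m/s; V²/2g = 0.1704 m
Re = 5.13×10^5, ε/D = 6.11×10^-6 → f = 0.01307 (Haaland)
Major: h_f = f(L/D)·V²/2g = 0.01307·196.1·0.1704 = 0.4366 m
Minor: ΣK = 7.25; h_m = ΣK·V²/2g = 1.235 m
Total H_L = 0.4366 + 1.235 = 1.672 m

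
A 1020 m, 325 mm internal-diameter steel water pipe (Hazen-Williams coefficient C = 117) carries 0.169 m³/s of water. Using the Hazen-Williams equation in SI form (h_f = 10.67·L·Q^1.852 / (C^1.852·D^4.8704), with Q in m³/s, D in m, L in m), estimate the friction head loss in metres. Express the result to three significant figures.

h_f ≈ 14.3 m

h_f = 10.67·1020·0.169^1.852 / (117^1.852·0.325^4.8704) = 14.25 m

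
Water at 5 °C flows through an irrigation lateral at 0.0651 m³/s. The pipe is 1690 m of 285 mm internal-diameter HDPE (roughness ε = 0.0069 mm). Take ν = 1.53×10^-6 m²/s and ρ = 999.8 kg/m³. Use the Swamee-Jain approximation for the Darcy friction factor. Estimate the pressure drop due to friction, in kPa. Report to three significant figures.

Δp ≈ 49.1 kPa

V = 4Q/(πD²) = 4·0.0651/(π·0.285²) = 1.020 m/s
Re = VD/ν = 1.020·0.285/1.53×10^-6 = 1.90×10^5 → turbulent
ε/D = 0.0069/285 = 2.42×10^-5
Swamee-Jain: f = 0.01590
h_f = f(L/D)V²/(2g) = 0.01590·(1690/0.285)·1.020²/(2·9.81) = 5.005 m
Δp = ρg·h_f = 999.8·9.81·5.005 = 49.09 kPa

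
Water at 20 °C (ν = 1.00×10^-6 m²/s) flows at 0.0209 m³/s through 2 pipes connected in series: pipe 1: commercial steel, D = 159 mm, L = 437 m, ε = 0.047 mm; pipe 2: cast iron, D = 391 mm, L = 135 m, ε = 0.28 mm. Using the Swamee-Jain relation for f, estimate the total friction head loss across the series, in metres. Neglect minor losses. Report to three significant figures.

H ≈ 2.83 m

Pipe 1: V = 1.053 m/s, Re = 1.67×10^5, ε/D = 2.96×10^-4, f = 0.01814, h_1 = f(L/D)V²/2g = 2.816 m
Pipe 2: V = 0.1741 m/s, Re = 6.81×10^4, ε/D = 7.16×10^-4, f = 0.02232, h_2 = f(L/D)V²/2g = 0.01190 m
Series → Q common, losses add: H = Σh = 2.828 m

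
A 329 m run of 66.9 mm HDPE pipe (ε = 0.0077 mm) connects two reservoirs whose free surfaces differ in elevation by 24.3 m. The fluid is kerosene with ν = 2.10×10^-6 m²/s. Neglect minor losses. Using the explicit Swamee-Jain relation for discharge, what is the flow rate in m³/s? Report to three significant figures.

Q ≈ 0.00776 m³/s

Swamee-Jain (Type II): Q = -0.965·√(gD⁵h_f/L)·ln[ε/(3.7D) + √(3.17ν²L/(gD³h_f))]
√(gD⁵h_f/L) = √(9.81·0.0669⁵·24.3/329) = 9.854×10^-4
ε/(3.7D) = 3.11×10^-5; √(3.17ν²L/(gD³h_f)) = 2.54×10^-4
Q = -0.965·9.854×10^-4·ln(2.850×10^-4) = 0.007762 m³/s
Check: V = 2.21 m/s, Re = 7.03×10^4, f = 0.01981, h_f = 24.2 m ≈ 24.3 m ✓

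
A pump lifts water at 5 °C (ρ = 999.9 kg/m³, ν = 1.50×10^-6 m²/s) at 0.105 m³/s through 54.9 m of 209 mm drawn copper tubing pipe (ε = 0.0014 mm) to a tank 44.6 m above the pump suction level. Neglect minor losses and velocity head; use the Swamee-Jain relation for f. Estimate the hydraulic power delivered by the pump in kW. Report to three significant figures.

V = 4Q/(πD²) = 3.061 m/s; Re = 4.26×10^5; ε/D = 6.70×10^-6; f = 0.01357
h_f = f(L/D)V²/2g = 1.702 m
Total head H = z + h_f = 44.6 + 1.702 = 46.30 m
P_hyd = ρgQH = 999.9·9.81·0.105·46.30 = 47.69 kW

P_hyd ≈ 47.7 kW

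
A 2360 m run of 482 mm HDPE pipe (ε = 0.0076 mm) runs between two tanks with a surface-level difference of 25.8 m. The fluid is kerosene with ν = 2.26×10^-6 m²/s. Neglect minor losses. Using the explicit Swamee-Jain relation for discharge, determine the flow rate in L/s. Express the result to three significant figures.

Swamee-Jain (Type II): Q = -0.965·√(gD⁵h_f/L)·ln[ε/(3.7D) + √(3.17ν²L/(gD³h_f))]
√(gD⁵h_f/L) = √(9.81·0.482⁵·25.8/2360) = 0.05282
ε/(3.7D) = 4.26×10^-6; √(3.17ν²L/(gD³h_f)) = 3.67×10^-5
Q = -0.965·0.05282·ln(4.098×10^-5) = 0.5149 m³/s
Check: V = 2.82 m/s, Re = 6.02×10^5, f = 0.01295, h_f = 25.7 m ≈ 25.8 m ✓

Q ≈ 515 L/s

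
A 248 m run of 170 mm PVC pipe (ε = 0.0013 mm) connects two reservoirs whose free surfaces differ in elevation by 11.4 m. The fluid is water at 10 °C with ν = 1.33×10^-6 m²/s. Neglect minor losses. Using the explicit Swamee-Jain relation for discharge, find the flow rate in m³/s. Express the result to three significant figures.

Q ≈ 0.0761 m³/s

Swamee-Jain (Type II): Q = -0.965·√(gD⁵h_f/L)·ln[ε/(3.7D) + √(3.17ν²L/(gD³h_f))]
√(gD⁵h_f/L) = √(9.81·0.170⁵·11.4/248) = 0.008002
ε/(3.7D) = 2.07×10^-6; √(3.17ν²L/(gD³h_f)) = 5.03×10^-5
Q = -0.965·0.008002·ln(5.238×10^-5) = 0.07611 m³/s
Check: V = 3.35 m/s, Re = 4.29×10^5, f = 0.01357, h_f = 11.3 m ≈ 11.4 m ✓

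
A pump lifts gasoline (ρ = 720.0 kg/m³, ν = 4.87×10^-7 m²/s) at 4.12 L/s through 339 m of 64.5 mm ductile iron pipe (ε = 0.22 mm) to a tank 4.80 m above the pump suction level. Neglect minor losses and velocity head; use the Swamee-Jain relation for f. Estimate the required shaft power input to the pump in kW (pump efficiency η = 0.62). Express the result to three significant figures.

P_shaft ≈ 0.786 kW

V = 4Q/(πD²) = 1.261 m/s; Re = 1.67×10^5; ε/D = 0.00341; f = 0.02807
h_f = f(L/D)V²/2g = 11.95 m
Total head H = z + h_f = 4.80 + 11.95 = 16.75 m
P_hyd = ρgQH = 720.0·9.81·0.00412·16.75 = 0.4875 kW
P_shaft = P_hyd/η = 0.4875/0.62 = 0.7864 kW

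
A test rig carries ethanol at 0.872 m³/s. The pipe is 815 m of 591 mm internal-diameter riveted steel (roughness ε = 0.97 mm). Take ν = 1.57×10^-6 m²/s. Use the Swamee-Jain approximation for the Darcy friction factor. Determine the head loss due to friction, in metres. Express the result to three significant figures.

V = 4Q/(πD²) = 4·0.872/(π·0.591²) = 3.179 m/s
Re = VD/ν = 3.179·0.591/1.57×10^-6 = 1.20×10^6 → turbulent
ε/D = 0.97/591 = 0.00164
Swamee-Jain: f = 0.02249
h_f = f(L/D)V²/(2g) = 0.02249·(815/0.591)·3.179²/(2·9.81) = 15.97 m

h_f ≈ 16.0 m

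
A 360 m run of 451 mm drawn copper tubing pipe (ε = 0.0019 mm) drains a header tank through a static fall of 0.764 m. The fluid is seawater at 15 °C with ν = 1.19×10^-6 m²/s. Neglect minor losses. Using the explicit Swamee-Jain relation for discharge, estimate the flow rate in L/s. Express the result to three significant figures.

Swamee-Jain (Type II): Q = -0.965·√(gD⁵h_f/L)·ln[ε/(3.7D) + √(3.17ν²L/(gD³h_f))]
√(gD⁵h_f/L) = √(9.81·0.451⁵·0.764/360) = 0.01971
ε/(3.7D) = 1.14×10^-6; √(3.17ν²L/(gD³h_f)) = 4.85×10^-5
Q = -0.965·0.01971·ln(4.962×10^-5) = 0.1885 m³/s
Check: V = 1.18 m/s, Re = 4.47×10^5, f = 0.01342, h_f = 0.760 m ≈ 0.764 m ✓

Q ≈ 189 L/s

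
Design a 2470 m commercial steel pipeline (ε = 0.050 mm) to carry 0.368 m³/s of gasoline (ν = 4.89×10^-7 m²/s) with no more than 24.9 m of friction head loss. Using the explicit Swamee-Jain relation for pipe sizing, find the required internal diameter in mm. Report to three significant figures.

Swamee-Jain (Type III): D = 0.66·[ε^1.25·(LQ²/(gh_f))^4.75 + ν·Q^9.4·(L/(gh_f))^5.2]^0.04
LQ²/(gh_f) = 1.369; L/(gh_f) = 10.11
Term 1 = ε^1.25·(…)^4.75 = 1.87×10^-5; Term 2 = ν·Q^9.4·(…)^5.2 = 6.81×10^-6
D = 0.66·(1.87×10^-5 + 6.81×10^-6)^0.04 = 0.4323 m = 432 mm
Check: V = 2.51 m/s, Re = 2.22×10^6, f = 0.01308, h_f = 23.9 m ≈ 24.9 m ✓

D ≈ 432 mm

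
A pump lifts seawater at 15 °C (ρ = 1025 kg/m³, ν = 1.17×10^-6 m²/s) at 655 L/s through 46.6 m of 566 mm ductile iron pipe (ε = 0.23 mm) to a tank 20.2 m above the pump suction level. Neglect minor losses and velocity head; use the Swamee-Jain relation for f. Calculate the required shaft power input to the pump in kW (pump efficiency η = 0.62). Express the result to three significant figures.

P_shaft ≈ 220 kW

V = 4Q/(πD²) = 2.603 m/s; Re = 1.26×10^6; ε/D = 4.06×10^-4; f = 0.01651
h_f = f(L/D)V²/2g = 0.4695 m
Total head H = z + h_f = 20.2 + 0.4695 = 20.67 m
P_hyd = ρgQH = 1025·9.81·0.655·20.67 = 136.1 kW
P_shaft = P_hyd/η = 136.1/0.62 = 219.6 kW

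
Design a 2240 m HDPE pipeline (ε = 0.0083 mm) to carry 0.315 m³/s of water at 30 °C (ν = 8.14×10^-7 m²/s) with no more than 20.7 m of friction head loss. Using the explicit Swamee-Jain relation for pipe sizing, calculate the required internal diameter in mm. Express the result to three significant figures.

Swamee-Jain (Type III): D = 0.66·[ε^1.25·(LQ²/(gh_f))^4.75 + ν·Q^9.4·(L/(gh_f))^5.2]^0.04
LQ²/(gh_f) = 1.095; L/(gh_f) = 11.03
Term 1 = ε^1.25·(…)^4.75 = 6.84×10^-7; Term 2 = ν·Q^9.4·(…)^5.2 = 4.13×10^-6
D = 0.66·(6.84×10^-7 + 4.13×10^-6)^0.04 = 0.4044 m = 404 mm
Check: V = 2.45 m/s, Re = 1.22×10^6, f = 0.01178, h_f = 20.0 m ≈ 20.7 m ✓

D ≈ 404 mm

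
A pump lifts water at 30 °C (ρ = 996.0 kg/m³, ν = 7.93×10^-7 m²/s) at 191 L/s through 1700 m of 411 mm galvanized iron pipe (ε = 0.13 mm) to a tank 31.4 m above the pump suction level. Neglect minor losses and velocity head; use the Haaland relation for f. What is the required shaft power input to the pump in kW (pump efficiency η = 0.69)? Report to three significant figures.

V = 4Q/(πD²) = 1.440 m/s; Re = 7.46×10^5; ε/D = 3.16×10^-4; f = 0.01594
h_f = f(L/D)V²/2g = 6.964 m
Total head H = z + h_f = 31.4 + 6.964 = 38.36 m
P_hyd = ρgQH = 996.0·9.81·0.191·38.36 = 71.60 kW
P_shaft = P_hyd/η = 71.60/0.69 = 103.8 kW

P_shaft ≈ 104 kW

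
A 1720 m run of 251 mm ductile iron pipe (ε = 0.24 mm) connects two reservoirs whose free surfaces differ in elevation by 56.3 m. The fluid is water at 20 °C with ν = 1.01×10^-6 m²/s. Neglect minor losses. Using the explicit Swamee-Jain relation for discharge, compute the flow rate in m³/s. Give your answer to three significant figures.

Q ≈ 0.141 m³/s

Swamee-Jain (Type II): Q = -0.965·√(gD⁵h_f/L)·ln[ε/(3.7D) + √(3.17ν²L/(gD³h_f))]
√(gD⁵h_f/L) = √(9.81·0.251⁵·56.3/1720) = 0.01789
ε/(3.7D) = 2.58×10^-4; √(3.17ν²L/(gD³h_f)) = 2.52×10^-5
Q = -0.965·0.01789·ln(2.837×10^-4) = 0.1410 m³/s
Check: V = 2.85 m/s, Re = 7.08×10^5, f = 0.01997, h_f = 56.6 m ≈ 56.3 m ✓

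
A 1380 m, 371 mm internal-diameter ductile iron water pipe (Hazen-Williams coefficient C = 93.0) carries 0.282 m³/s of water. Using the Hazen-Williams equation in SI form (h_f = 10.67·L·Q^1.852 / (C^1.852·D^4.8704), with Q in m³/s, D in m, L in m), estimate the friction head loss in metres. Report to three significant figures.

h_f = 10.67·1380·0.282^1.852 / (93.0^1.852·0.371^4.8704) = 39.96 m

h_f ≈ 40.0 m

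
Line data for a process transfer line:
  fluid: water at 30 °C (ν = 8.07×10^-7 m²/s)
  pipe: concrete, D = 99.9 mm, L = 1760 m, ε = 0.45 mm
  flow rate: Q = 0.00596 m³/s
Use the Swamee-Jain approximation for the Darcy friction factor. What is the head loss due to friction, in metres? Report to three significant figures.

V = 4Q/(πD²) = 4·0.00596/(π·0.0999²) = 0.7604 m/s
Re = VD/ν = 0.7604·0.0999/8.07×10^-7 = 9.41×10^4 → turbulent
ε/D = 0.45/99.9 = 0.00450
Swamee-Jain: f = 0.03076
h_f = f(L/D)V²/(2g) = 0.03076·(1760/0.0999)·0.7604²/(2·9.81) = 15.97 m

h_f ≈ 16.0 m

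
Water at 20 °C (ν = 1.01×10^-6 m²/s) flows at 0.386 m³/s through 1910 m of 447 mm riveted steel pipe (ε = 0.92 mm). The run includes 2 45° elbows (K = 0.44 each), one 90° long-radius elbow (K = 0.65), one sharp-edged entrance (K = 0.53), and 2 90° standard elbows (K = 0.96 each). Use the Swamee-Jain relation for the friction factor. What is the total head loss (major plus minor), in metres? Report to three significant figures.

V = 4Q/(πD²) = 2.460 m/s; V²/2g = 0.3084 m
Re = 1.09×10^6, ε/D = 0.00206 → f = 0.02384 (Swamee-Jain)
Major: h_f = f(L/D)·V²/2g = 0.02384·4273·0.3084 = 31.41 m
Minor: ΣK = 3.98; h_m = ΣK·V²/2g = 1.227 m
Total H_L = 31.41 + 1.227 = 32.64 m

H_L ≈ 32.6 m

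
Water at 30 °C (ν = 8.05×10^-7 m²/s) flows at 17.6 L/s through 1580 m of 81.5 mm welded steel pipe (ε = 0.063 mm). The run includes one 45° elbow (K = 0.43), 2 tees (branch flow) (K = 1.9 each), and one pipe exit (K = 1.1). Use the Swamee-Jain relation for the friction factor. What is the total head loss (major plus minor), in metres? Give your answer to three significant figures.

V = 4Q/(πD²) = 3.374 m/s; V²/2g = 0.5801 m
Re = 3.42×10^5, ε/D = 7.73×10^-4 → f = 0.01961 (Swamee-Jain)
Major: h_f = f(L/D)·V²/2g = 0.01961·19387·0.5801 = 220.6 m
Minor: ΣK = 5.33; h_m = ΣK·V²/2g = 3.092 m
Total H_L = 220.6 + 3.092 = 223.7 m

H_L ≈ 224 m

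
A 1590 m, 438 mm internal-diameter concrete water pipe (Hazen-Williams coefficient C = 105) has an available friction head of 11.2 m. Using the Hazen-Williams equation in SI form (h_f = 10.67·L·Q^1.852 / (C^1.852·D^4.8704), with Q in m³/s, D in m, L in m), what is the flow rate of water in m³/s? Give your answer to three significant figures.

Rearranging: Q = [h_f·C^1.852·D^4.8704 / (10.67·L)]^(1/1.852)
Q = [11.2·105^1.852·0.438^4.8704 / (10.67·1590)]^0.540 = 0.2297 m³/s

Q ≈ 0.230 m³/s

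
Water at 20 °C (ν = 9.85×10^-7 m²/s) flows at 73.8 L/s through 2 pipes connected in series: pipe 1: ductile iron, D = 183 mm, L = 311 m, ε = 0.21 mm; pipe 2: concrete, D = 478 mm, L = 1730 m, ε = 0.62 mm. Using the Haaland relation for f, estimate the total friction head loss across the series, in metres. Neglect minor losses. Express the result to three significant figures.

Pipe 1: V = 2.806 m/s, Re = 5.21×10^5, ε/D = 0.00115, f = 0.02081, h_1 = f(L/D)V²/2g = 14.19 m
Pipe 2: V = 0.4113 m/s, Re = 2.00×10^5, ε/D = 0.00130, f = 0.02203, h_2 = f(L/D)V²/2g = 0.6873 m
Series → Q common, losses add: H = Σh = 14.88 m

H ≈ 14.9 m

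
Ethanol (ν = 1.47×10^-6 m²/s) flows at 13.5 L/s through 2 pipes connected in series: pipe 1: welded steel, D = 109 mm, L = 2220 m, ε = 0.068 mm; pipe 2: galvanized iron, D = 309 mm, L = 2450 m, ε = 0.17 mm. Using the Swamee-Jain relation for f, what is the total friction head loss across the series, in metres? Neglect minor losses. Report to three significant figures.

H ≈ 45.4 m

Pipe 1: V = 1.447 m/s, Re = 1.07×10^5, ε/D = 6.24×10^-4, f = 0.02077, h_1 = f(L/D)V²/2g = 45.12 m
Pipe 2: V = 0.1800 m/s, Re = 3.78×10^4, ε/D = 5.50×10^-4, f = 0.02391, h_2 = f(L/D)V²/2g = 0.3131 m
Series → Q common, losses add: H = Σh = 45.43 m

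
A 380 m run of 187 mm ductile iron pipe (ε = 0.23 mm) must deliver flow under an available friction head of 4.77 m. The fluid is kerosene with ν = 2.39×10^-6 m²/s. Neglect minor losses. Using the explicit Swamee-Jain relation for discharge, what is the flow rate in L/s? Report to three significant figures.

Swamee-Jain (Type II): Q = -0.965·√(gD⁵h_f/L)·ln[ε/(3.7D) + √(3.17ν²L/(gD³h_f))]
√(gD⁵h_f/L) = √(9.81·0.187⁵·4.77/380) = 0.005306
ε/(3.7D) = 3.32×10^-4; √(3.17ν²L/(gD³h_f)) = 1.50×10^-4
Q = -0.965·0.005306·ln(4.824×10^-4) = 0.03911 m³/s
Check: V = 1.42 m/s, Re = 1.11×10^5, f = 0.02291, h_f = 4.81 m ≈ 4.77 m ✓

Q ≈ 39.1 L/s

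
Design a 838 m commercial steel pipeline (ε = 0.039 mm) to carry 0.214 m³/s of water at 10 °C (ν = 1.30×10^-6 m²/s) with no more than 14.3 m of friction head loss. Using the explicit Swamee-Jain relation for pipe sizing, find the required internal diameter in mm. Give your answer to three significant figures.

D ≈ 320 mm

Swamee-Jain (Type III): D = 0.66·[ε^1.25·(LQ²/(gh_f))^4.75 + ν·Q^9.4·(L/(gh_f))^5.2]^0.04
LQ²/(gh_f) = 0.2736; L/(gh_f) = 5.974
Term 1 = ε^1.25·(…)^4.75 = 6.53×10^-9; Term 2 = ν·Q^9.4·(…)^5.2 = 7.18×10^-9
D = 0.66·(6.53×10^-9 + 7.18×10^-9)^0.04 = 0.3199 m = 320 mm
Check: V = 2.66 m/s, Re = 6.55×10^5, f = 0.01432, h_f = 13.6 m ≈ 14.3 m ✓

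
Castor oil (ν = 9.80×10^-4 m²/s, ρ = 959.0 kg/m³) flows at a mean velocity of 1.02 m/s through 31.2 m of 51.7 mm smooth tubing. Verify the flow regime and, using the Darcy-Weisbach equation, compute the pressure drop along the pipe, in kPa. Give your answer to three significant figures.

Δp ≈ 358 kPa

Re = VD/ν = 1.02·0.05170/9.80×10^-4 = 53.8 → laminar (Re < 2300)
f = 64/Re = 1.189
h_f = f(L/D)V²/(2g) = 1.189·(31.2/0.05170)·1.02²/(2·9.81) = 38.06 m
Δp = ρg·h_f = 959.0·9.81·38.06 = 358.1 kPa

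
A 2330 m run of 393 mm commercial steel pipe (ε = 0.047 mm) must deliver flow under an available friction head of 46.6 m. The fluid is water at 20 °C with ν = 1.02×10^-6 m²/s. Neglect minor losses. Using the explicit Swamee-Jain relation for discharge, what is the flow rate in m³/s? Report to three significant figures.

Swamee-Jain (Type II): Q = -0.965·√(gD⁵h_f/L)·ln[ε/(3.7D) + √(3.17ν²L/(gD³h_f))]
√(gD⁵h_f/L) = √(9.81·0.393⁵·46.6/2330) = 0.04289
ε/(3.7D) = 3.23×10^-5; √(3.17ν²L/(gD³h_f)) = 1.66×10^-5
Q = -0.965·0.04289·ln(4.896×10^-5) = 0.4107 m³/s
Check: V = 3.39 m/s, Re = 1.30×10^6, f = 0.01353, h_f = 46.9 m ≈ 46.6 m ✓

Q ≈ 0.411 m³/s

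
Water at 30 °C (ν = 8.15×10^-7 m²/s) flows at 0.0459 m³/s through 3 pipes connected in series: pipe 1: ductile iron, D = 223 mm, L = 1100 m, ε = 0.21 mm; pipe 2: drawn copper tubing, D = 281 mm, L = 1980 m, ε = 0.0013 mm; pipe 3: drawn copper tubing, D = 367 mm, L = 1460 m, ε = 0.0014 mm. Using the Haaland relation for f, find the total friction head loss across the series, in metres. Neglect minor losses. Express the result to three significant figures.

Pipe 1: V = 1.175 m/s, Re = 3.22×10^5, ε/D = 9.42×10^-4, f = 0.02022, h_1 = f(L/D)V²/2g = 7.021 m
Pipe 2: V = 0.7401 m/s, Re = 2.55×10^5, ε/D = 4.63×10^-6, f = 0.01482, h_2 = f(L/D)V²/2g = 2.916 m
Pipe 3: V = 0.4339 m/s, Re = 1.95×10^5, ε/D = 3.81×10^-6, f = 0.01559, h_3 = f(L/D)V²/2g = 0.5952 m
Series → Q common, losses add: H = Σh = 10.53 m

H ≈ 10.5 m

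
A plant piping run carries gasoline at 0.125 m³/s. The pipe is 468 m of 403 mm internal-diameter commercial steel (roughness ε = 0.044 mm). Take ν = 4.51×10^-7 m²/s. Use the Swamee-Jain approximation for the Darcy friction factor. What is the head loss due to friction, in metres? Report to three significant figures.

h_f ≈ 0.784 m

V = 4Q/(πD²) = 4·0.125/(π·0.403²) = 0.9800 m/s
Re = VD/ν = 0.9800·0.403/4.51×10^-7 = 8.76×10^5 → turbulent
ε/D = 0.044/403 = 1.09×10^-4
Swamee-Jain: f = 0.01379
h_f = f(L/D)V²/(2g) = 0.01379·(468/0.403)·0.9800²/(2·9.81) = 0.7839 m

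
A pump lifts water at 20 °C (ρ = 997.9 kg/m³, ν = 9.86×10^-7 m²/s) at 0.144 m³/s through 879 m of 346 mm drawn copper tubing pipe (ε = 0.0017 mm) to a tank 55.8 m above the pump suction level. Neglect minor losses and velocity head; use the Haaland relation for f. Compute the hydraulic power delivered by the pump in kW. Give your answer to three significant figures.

V = 4Q/(πD²) = 1.532 m/s; Re = 5.37×10^5; ε/D = 4.91×10^-6; f = 0.01295
h_f = f(L/D)V²/2g = 3.934 m
Total head H = z + h_f = 55.8 + 3.934 = 59.73 m
P_hyd = ρgQH = 997.9·9.81·0.144·59.73 = 84.21 kW

P_hyd ≈ 84.2 kW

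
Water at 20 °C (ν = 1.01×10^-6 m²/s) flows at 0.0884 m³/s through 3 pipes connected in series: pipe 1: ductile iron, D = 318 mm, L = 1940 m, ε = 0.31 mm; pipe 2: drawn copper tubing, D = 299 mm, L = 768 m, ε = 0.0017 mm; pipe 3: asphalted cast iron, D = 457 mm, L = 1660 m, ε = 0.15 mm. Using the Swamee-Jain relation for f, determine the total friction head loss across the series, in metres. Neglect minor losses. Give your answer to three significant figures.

Pipe 1: V = 1.113 m/s, Re = 3.50×10^5, ε/D = 9.75×10^-4, f = 0.02050, h_1 = f(L/D)V²/2g = 7.898 m
Pipe 2: V = 1.259 m/s, Re = 3.73×10^5, ε/D = 5.69×10^-6, f = 0.01388, h_2 = f(L/D)V²/2g = 2.881 m
Pipe 3: V = 0.5389 m/s, Re = 2.44×10^5, ε/D = 3.28×10^-4, f = 0.01760, h_3 = f(L/D)V²/2g = 0.9462 m
Series → Q common, losses add: H = Σh = 11.72 m

H ≈ 11.7 m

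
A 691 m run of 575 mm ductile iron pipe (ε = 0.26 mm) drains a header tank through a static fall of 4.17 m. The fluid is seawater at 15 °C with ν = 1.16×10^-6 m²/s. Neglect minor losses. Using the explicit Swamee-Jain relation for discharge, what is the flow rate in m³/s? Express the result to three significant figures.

Q ≈ 0.522 m³/s

Swamee-Jain (Type II): Q = -0.965·√(gD⁵h_f/L)·ln[ε/(3.7D) + √(3.17ν²L/(gD³h_f))]
√(gD⁵h_f/L) = √(9.81·0.575⁵·4.17/691) = 0.06100
ε/(3.7D) = 1.22×10^-4; √(3.17ν²L/(gD³h_f)) = 1.95×10^-5
Q = -0.965·0.06100·ln(1.417×10^-4) = 0.5217 m³/s
Check: V = 2.01 m/s, Re = 9.96×10^5, f = 0.01697, h_f = 4.19 m ≈ 4.17 m ✓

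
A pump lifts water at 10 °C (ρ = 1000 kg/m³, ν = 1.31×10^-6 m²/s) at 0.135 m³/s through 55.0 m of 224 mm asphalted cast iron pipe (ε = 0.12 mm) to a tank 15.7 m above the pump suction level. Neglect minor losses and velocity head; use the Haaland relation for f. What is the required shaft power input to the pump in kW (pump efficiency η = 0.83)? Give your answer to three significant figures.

P_shaft ≈ 29.2 kW

V = 4Q/(πD²) = 3.426 m/s; Re = 5.86×10^5; ε/D = 5.36×10^-4; f = 0.01769
h_f = f(L/D)V²/2g = 2.598 m
Total head H = z + h_f = 15.7 + 2.598 = 18.30 m
P_hyd = ρgQH = 1000·9.81·0.135·18.30 = 24.23 kW
P_shaft = P_hyd/η = 24.23/0.83 = 29.20 kW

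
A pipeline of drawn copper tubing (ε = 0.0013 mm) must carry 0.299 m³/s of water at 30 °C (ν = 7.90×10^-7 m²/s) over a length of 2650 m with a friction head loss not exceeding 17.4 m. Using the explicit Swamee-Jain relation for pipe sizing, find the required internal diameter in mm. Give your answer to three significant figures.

D ≈ 423 mm

Swamee-Jain (Type III): D = 0.66·[ε^1.25·(LQ²/(gh_f))^4.75 + ν·Q^9.4·(L/(gh_f))^5.2]^0.04
LQ²/(gh_f) = 1.388; L/(gh_f) = 15.52
Term 1 = ε^1.25·(…)^4.75 = 2.08×10^-7; Term 2 = ν·Q^9.4·(…)^5.2 = 1.45×10^-5
D = 0.66·(2.08×10^-7 + 1.45×10^-5)^0.04 = 0.4229 m = 423 mm
Check: V = 2.13 m/s, Re = 1.14×10^6, f = 0.01144, h_f = 16.5 m ≈ 17.4 m ✓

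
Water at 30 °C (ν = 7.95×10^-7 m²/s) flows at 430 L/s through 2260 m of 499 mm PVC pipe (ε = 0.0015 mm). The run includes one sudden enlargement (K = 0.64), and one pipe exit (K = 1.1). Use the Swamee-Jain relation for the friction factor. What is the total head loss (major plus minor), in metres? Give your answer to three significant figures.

H_L ≈ 12.8 m

V = 4Q/(πD²) = 2.199 m/s; V²/2g = 0.2464 m
Re = 1.38×10^6, ε/D = 3.01×10^-6 → f = 0.01110 (Swamee-Jain)
Major: h_f = f(L/D)·V²/2g = 0.01110·4529·0.2464 = 12.38 m
Minor: ΣK = 1.74; h_m = ΣK·V²/2g = 0.4288 m
Total H_L = 12.38 + 0.4288 = 12.81 m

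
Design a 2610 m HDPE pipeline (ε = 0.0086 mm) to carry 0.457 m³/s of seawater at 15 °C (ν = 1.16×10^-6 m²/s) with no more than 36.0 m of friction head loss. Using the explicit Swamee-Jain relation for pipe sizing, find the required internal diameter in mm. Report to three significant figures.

D ≈ 434 mm

Swamee-Jain (Type III): D = 0.66·[ε^1.25·(LQ²/(gh_f))^4.75 + ν·Q^9.4·(L/(gh_f))^5.2]^0.04
LQ²/(gh_f) = 1.543; L/(gh_f) = 7.390
Term 1 = ε^1.25·(…)^4.75 = 3.66×10^-6; Term 2 = ν·Q^9.4·(…)^5.2 = 2.43×10^-5
D = 0.66·(3.66×10^-6 + 2.43×10^-5)^0.04 = 0.4339 m = 434 mm
Check: V = 3.09 m/s, Re = 1.16×10^6, f = 0.01184, h_f = 34.7 m ≈ 36.0 m ✓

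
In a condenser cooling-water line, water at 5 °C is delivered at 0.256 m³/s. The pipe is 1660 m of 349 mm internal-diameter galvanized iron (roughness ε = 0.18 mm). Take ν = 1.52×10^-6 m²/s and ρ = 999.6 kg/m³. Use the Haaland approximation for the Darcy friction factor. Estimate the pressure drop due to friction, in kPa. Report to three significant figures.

Δp ≈ 298 kPa

V = 4Q/(πD²) = 4·0.256/(π·0.349²) = 2.676 m/s
Re = VD/ν = 2.676·0.349/1.52×10^-6 = 6.14×10^5 → turbulent
ε/D = 0.18/349 = 5.16×10^-4
Haaland: f = 0.01753
h_f = f(L/D)V²/(2g) = 0.01753·(1660/0.349)·2.676²/(2·9.81) = 30.44 m
Δp = ρg·h_f = 999.6·9.81·30.44 = 298.5 kPa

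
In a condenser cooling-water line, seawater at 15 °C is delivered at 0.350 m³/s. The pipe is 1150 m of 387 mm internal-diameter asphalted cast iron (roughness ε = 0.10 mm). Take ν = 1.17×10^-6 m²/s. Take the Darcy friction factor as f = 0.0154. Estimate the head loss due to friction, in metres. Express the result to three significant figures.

h_f ≈ 20.7 m

V = 4Q/(πD²) = 4·0.350/(π·0.387²) = 2.975 m/s
h_f = f(L/D)V²/(2g) = 0.01540·(1150/0.387)·2.975²/(2·9.81) = 20.65 m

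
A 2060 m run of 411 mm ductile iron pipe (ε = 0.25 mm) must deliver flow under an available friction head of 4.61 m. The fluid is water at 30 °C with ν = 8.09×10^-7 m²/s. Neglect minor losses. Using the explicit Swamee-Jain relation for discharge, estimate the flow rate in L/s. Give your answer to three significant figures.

Swamee-Jain (Type II): Q = -0.965·√(gD⁵h_f/L)·ln[ε/(3.7D) + √(3.17ν²L/(gD³h_f))]
√(gD⁵h_f/L) = √(9.81·0.411⁵·4.61/2060) = 0.01605
ε/(3.7D) = 1.64×10^-4; √(3.17ν²L/(gD³h_f)) = 3.69×10^-5
Q = -0.965·0.01605·ln(2.013×10^-4) = 0.1318 m³/s
Check: V = 0.993 m/s, Re = 5.05×10^5, f = 0.01841, h_f = 4.64 m ≈ 4.61 m ✓

Q ≈ 132 L/s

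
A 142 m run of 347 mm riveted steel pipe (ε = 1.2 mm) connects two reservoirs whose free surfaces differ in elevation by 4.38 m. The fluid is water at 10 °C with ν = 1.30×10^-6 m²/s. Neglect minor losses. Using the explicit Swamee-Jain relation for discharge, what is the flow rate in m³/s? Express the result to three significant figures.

Swamee-Jain (Type II): Q = -0.965·√(gD⁵h_f/L)·ln[ε/(3.7D) + √(3.17ν²L/(gD³h_f))]
√(gD⁵h_f/L) = √(9.81·0.347⁵·4.38/142) = 0.03902
ε/(3.7D) = 9.35×10^-4; √(3.17ν²L/(gD³h_f)) = 2.06×10^-5
Q = -0.965·0.03902·ln(9.552×10^-4) = 0.2618 m³/s
Check: V = 2.77 m/s, Re = 7.39×10^5, f = 0.02749, h_f = 4.39 m ≈ 4.38 m ✓

Q ≈ 0.262 m³/s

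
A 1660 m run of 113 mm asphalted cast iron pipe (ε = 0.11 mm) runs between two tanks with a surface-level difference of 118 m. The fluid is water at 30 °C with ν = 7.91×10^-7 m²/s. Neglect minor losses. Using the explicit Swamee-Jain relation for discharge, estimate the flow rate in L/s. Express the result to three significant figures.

Swamee-Jain (Type II): Q = -0.965·√(gD⁵h_f/L)·ln[ε/(3.7D) + √(3.17ν²L/(gD³h_f))]
√(gD⁵h_f/L) = √(9.81·0.113⁵·118/1660) = 0.003584
ε/(3.7D) = 2.63×10^-4; √(3.17ν²L/(gD³h_f)) = 4.44×10^-5
Q = -0.965·0.003584·ln(3.075×10^-4) = 0.02797 m³/s
Check: V = 2.79 m/s, Re = 3.98×10^5, f = 0.02039, h_f = 119 m ≈ 118 m ✓

Q ≈ 28.0 L/s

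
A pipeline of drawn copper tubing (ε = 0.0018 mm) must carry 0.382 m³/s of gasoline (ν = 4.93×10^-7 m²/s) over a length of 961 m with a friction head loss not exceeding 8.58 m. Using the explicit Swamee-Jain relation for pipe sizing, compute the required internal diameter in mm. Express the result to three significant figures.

Swamee-Jain (Type III): D = 0.66·[ε^1.25·(LQ²/(gh_f))^4.75 + ν·Q^9.4·(L/(gh_f))^5.2]^0.04
LQ²/(gh_f) = 1.666; L/(gh_f) = 11.42
Term 1 = ε^1.25·(…)^4.75 = 7.45×10^-7; Term 2 = ν·Q^9.4·(…)^5.2 = 1.83×10^-5
D = 0.66·(7.45×10^-7 + 1.83×10^-5)^0.04 = 0.4273 m = 427 mm
Check: V = 2.66 m/s, Re = 2.31×10^6, f = 0.01031, h_f = 8.38 m ≈ 8.58 m ✓

D ≈ 427 mm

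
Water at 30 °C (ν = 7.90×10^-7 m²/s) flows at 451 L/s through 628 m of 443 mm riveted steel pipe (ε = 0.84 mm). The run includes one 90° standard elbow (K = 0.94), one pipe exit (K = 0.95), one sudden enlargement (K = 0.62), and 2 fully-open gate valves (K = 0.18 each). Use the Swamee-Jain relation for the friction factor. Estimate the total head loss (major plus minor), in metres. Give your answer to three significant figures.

V = 4Q/(πD²) = 2.926 m/s; V²/2g = 0.4364 m
Re = 1.64×10^6, ε/D = 0.00190 → f = 0.02326 (Swamee-Jain)
Major: h_f = f(L/D)·V²/2g = 0.02326·1418·0.4364 = 14.39 m
Minor: ΣK = 2.87; h_m = ΣK·V²/2g = 1.252 m
Total H_L = 14.39 + 1.252 = 15.64 m

H_L ≈ 15.6 m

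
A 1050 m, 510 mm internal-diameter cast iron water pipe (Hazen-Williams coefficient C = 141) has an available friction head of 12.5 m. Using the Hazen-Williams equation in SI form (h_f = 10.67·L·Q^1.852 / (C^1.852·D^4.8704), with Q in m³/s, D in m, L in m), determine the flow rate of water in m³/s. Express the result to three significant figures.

Q ≈ 0.611 m³/s

Rearranging: Q = [h_f·C^1.852·D^4.8704 / (10.67·L)]^(1/1.852)
Q = [12.5·141^1.852·0.510^4.8704 / (10.67·1050)]^0.540 = 0.6109 m³/s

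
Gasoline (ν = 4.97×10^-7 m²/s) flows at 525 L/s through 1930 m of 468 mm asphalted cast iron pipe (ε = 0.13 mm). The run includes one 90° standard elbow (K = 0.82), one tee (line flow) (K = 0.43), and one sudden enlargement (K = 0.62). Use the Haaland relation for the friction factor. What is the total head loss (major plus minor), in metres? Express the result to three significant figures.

H_L ≈ 30.2 m

V = 4Q/(πD²) = 3.052 m/s; V²/2g = 0.4747 m
Re = 2.87×10^6, ε/D = 2.78×10^-4 → f = 0.01497 (Haaland)
Major: h_f = f(L/D)·V²/2g = 0.01497·4124·0.4747 = 29.31 m
Minor: ΣK = 1.87; h_m = ΣK·V²/2g = 0.8878 m
Total H_L = 29.31 + 0.8878 = 30.20 m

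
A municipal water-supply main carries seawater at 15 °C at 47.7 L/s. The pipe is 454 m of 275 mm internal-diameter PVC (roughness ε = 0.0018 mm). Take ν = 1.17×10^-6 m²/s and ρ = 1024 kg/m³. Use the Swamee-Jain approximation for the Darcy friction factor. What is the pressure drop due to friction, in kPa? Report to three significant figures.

V = 4Q/(πD²) = 4·0.0477/(π·0.275²) = 0.8031 m/s
Re = VD/ν = 0.8031·0.275/1.17×10^-6 = 1.89×10^5 → turbulent
ε/D = 0.0018/275 = 6.55×10^-6
Swamee-Jain: f = 0.01577
h_f = f(L/D)V²/(2g) = 0.01577·(454/0.275)·0.8031²/(2·9.81) = 0.8556 m
Δp = ρg·h_f = 1024·9.81·0.8556 = 8.595 kPa

Δp ≈ 8.60 kPa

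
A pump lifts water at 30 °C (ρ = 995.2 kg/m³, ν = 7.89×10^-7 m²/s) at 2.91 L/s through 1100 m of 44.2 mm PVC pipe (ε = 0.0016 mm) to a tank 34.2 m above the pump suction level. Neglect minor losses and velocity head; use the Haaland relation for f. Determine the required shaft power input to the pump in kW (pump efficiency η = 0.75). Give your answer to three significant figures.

V = 4Q/(πD²) = 1.897 m/s; Re = 1.06×10^5; ε/D = 3.62×10^-5; f = 0.01775
h_f = f(L/D)V²/2g = 81.00 m
Total head H = z + h_f = 34.2 + 81.00 = 115.2 m
P_hyd = ρgQH = 995.2·9.81·0.00291·115.2 = 3.273 kW
P_shaft = P_hyd/η = 3.273/0.75 = 4.364 kW

P_shaft ≈ 4.36 kW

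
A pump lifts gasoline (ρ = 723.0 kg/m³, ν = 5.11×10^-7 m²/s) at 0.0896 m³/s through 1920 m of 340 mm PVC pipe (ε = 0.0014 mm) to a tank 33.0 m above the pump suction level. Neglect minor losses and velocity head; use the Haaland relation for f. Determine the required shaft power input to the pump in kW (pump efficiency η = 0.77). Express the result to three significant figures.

V = 4Q/(πD²) = 0.9869 m/s; Re = 6.57×10^5; ε/D = 4.12×10^-6; f = 0.01250
h_f = f(L/D)V²/2g = 3.505 m
Total head H = z + h_f = 33.0 + 3.505 = 36.50 m
P_hyd = ρgQH = 723.0·9.81·0.0896·36.50 = 23.20 kW
P_shaft = P_hyd/η = 23.20/0.77 = 30.13 kW

P_shaft ≈ 30.1 kW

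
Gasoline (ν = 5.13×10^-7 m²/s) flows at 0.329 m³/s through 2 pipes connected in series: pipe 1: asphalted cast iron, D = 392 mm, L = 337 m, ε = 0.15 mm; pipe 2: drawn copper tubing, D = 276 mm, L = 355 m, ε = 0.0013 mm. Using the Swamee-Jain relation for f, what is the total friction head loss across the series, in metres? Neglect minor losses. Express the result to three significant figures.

Pipe 1: V = 2.726 m/s, Re = 2.08×10^6, ε/D = 3.83×10^-4, f = 0.01612, h_1 = f(L/D)V²/2g = 5.248 m
Pipe 2: V = 5.499 m/s, Re = 2.96×10^6, ε/D = 4.71×10^-6, f = 0.009979, h_2 = f(L/D)V²/2g = 19.78 m
Series → Q common, losses add: H = Σh = 25.03 m

H ≈ 25.0 m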